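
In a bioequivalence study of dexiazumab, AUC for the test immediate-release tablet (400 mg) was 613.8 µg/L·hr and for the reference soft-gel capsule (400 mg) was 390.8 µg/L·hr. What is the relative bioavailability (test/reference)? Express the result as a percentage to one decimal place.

F_rel = (AUC_test/D_test) / (AUC_ref/D_ref)
      = (613.8/400) / (390.8/400)
      = 1.5345 / 0.977 = 1.5706 = 157.06%

F_rel = 157.1%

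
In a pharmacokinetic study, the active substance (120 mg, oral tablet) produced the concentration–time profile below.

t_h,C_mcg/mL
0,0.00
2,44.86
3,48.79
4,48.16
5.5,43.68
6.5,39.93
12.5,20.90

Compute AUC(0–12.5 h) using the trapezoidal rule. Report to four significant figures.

Trapezoidal AUC_0→12.5:
  [0→2]: (0.00+44.86)/2 × 2 = 44.86
  [2→3]: (44.86+48.79)/2 × 1 = 46.825
  [3→4]: (48.79+48.16)/2 × 1 = 48.475
  [4→5.5]: (48.16+43.68)/2 × 1.5 = 68.88
  [5.5→6.5]: (43.68+39.93)/2 × 1 = 41.805
  [6.5→12.5]: (39.93+20.90)/2 × 6 = 182.49
  Sum = 433.335 mcg/mL·h

AUC = 433.3 mcg/mL·h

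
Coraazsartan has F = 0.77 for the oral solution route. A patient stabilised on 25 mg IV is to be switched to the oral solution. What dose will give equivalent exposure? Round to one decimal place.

For equal systemic exposure: F × D_ev = D_iv
D_ev = D_iv / F = 25 / 0.77 = 32.4675 mg

D_oral = 32.5 mg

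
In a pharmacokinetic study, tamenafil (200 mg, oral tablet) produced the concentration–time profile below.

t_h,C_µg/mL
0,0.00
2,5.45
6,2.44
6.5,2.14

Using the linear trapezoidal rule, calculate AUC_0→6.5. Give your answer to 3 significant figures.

AUC = 22.4 µg/mL·h

Trapezoidal AUC_0→6.5:
  [0→2]: (0.00+5.45)/2 × 2 = 5.45
  [2→6]: (5.45+2.44)/2 × 4 = 15.78
  [6→6.5]: (2.44+2.14)/2 × 0.5 = 1.145
  Sum = 22.375 µg/mL·h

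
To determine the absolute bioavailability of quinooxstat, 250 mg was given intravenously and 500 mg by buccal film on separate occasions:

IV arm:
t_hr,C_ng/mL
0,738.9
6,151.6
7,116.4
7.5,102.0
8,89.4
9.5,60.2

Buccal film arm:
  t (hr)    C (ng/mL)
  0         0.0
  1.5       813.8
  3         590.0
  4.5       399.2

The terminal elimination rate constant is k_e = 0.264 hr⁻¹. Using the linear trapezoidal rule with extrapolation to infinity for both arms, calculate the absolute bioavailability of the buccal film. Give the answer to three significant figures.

F = 0.603

Trapezoidal AUC_0→9.5 (IV):
  [0→6]: (738.9+151.6)/2 × 6 = 2671.5
  [6→7]: (151.6+116.4)/2 × 1 = 134.0
  [7→7.5]: (116.4+102.0)/2 × 0.5 = 54.6
  [7.5→8]: (102.0+89.4)/2 × 0.5 = 47.85
  [8→9.5]: (89.4+60.2)/2 × 1.5 = 112.2
  Sum = 3020.15 ng/mL·hr
IV tail: 60.2/0.264 = 228.030; AUC_iv,0→∞ = 3020.15 + 228.030 = 3248.18 ng/mL·hr
Trapezoidal AUC_0→4.5 (buccal film):
  [0→1.5]: (0.0+813.8)/2 × 1.5 = 610.35
  [1.5→3]: (813.8+590.0)/2 × 1.5 = 1052.85
  [3→4.5]: (590.0+399.2)/2 × 1.5 = 741.9
  Sum = 2405.1 ng/mL·hr
buccal film tail: 399.2/0.264 = 1512.121; AUC_ev,0→∞ = 2405.1 + 1512.121 = 3917.221 ng/mL·hr
F = (AUC_ev/D_ev)/(AUC_iv/D_iv) = (3917.221/500)/(3248.18/250) = 7.834442/12.99272 = 0.6030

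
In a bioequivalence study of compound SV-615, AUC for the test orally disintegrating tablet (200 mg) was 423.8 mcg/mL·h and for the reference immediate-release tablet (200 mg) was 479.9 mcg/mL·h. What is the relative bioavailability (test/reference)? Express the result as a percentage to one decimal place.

F_rel = 88.3%

F_rel = (AUC_test/D_test) / (AUC_ref/D_ref)
      = (423.8/200) / (479.9/200)
      = 2.119 / 2.3995 = 0.8831 = 88.31%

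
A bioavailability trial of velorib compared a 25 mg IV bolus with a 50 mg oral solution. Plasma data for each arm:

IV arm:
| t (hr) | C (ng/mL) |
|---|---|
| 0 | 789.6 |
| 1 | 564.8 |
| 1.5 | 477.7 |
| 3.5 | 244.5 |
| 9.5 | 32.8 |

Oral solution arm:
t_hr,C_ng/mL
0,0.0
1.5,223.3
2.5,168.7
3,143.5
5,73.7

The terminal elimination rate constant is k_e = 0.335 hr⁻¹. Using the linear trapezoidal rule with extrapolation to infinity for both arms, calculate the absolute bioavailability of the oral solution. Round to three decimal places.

F = 0.170

Trapezoidal AUC_0→9.5 (IV):
  [0→1]: (789.6+564.8)/2 × 1 = 677.2
  [1→1.5]: (564.8+477.7)/2 × 0.5 = 260.625
  [1.5→3.5]: (477.7+244.5)/2 × 2 = 722.2
  [3.5→9.5]: (244.5+32.8)/2 × 6 = 831.9
  Sum = 2491.925 ng/mL·hr
IV tail: 32.8/0.335 = 97.910; AUC_iv,0→∞ = 2491.925 + 97.910 = 2589.835 ng/mL·hr
Trapezoidal AUC_0→5 (oral solution):
  [0→1.5]: (0.0+223.3)/2 × 1.5 = 167.475
  [1.5→2.5]: (223.3+168.7)/2 × 1 = 196.0
  [2.5→3]: (168.7+143.5)/2 × 0.5 = 78.05
  [3→5]: (143.5+73.7)/2 × 2 = 217.2
  Sum = 658.725 ng/mL·hr
oral solution tail: 73.7/0.335 = 220.000; AUC_ev,0→∞ = 658.725 + 220.000 = 878.725 ng/mL·hr
F = (AUC_ev/D_ev)/(AUC_iv/D_iv) = (878.725/50)/(2589.835/25) = 17.5745/103.5934 = 0.1696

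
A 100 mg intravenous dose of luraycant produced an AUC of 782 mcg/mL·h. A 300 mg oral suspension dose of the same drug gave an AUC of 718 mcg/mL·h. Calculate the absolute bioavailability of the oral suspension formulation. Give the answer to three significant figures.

F = 0.306

F = (AUC_ev / D_ev) / (AUC_iv / D_iv)
  = (718/300) / (782/100)
  = 2.39333 / 7.82 = 0.3061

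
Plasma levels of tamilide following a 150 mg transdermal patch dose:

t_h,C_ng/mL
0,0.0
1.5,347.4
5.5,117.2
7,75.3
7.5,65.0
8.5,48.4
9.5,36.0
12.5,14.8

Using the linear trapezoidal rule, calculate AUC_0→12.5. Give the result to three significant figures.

AUC = 1540 ng/mL·h

Trapezoidal AUC_0→12.5:
  [0→1.5]: (0.0+347.4)/2 × 1.5 = 260.55
  [1.5→5.5]: (347.4+117.2)/2 × 4 = 929.2
  [5.5→7]: (117.2+75.3)/2 × 1.5 = 144.375
  [7→7.5]: (75.3+65.0)/2 × 0.5 = 35.075
  [7.5→8.5]: (65.0+48.4)/2 × 1 = 56.7
  [8.5→9.5]: (48.4+36.0)/2 × 1 = 42.2
  [9.5→12.5]: (36.0+14.8)/2 × 3 = 76.2
  Sum = 1544.3 ng/mL·h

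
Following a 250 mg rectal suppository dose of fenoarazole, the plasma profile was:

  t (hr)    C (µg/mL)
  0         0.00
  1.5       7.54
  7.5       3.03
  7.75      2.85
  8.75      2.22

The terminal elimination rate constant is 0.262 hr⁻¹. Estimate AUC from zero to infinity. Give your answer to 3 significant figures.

Trapezoidal AUC_0→8.75:
  [0→1.5]: (0.00+7.54)/2 × 1.5 = 5.655
  [1.5→7.5]: (7.54+3.03)/2 × 6 = 31.71
  [7.5→7.75]: (3.03+2.85)/2 × 0.25 = 0.735
  [7.75→8.75]: (2.85+2.22)/2 × 1 = 2.535
  Sum = 40.635 µg/mL·hr
Extrapolated tail: C_last / k_e = 2.22 / 0.262 = 8.473
AUC_0→∞ = 40.635 + 8.473 = 49.108 µg/mL·hr

AUC = 49.1 µg/mL·hr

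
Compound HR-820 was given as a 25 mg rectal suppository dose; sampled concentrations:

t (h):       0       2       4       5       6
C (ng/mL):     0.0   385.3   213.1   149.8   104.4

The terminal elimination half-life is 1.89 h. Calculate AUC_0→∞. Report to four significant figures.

AUC = 1577 ng/mL·h

Trapezoidal AUC_0→6:
  [0→2]: (0.0+385.3)/2 × 2 = 385.3
  [2→4]: (385.3+213.1)/2 × 2 = 598.4
  [4→5]: (213.1+149.8)/2 × 1 = 181.45
  [5→6]: (149.8+104.4)/2 × 1 = 127.1
  Sum = 1292.25 ng/mL·h
k_e = ln2 / t½ = 0.693147 / 1.89 = 0.3667 h^-1
Extrapolated tail: C_last / k_e = 104.4 / 0.3667 = 284.701
AUC_0→∞ = 1292.25 + 284.701 = 1576.951 ng/mL·h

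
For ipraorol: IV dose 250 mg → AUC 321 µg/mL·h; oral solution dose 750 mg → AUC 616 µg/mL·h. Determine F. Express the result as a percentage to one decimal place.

F = 64.0%

F = (AUC_ev / D_ev) / (AUC_iv / D_iv)
  = (616/750) / (321/250)
  = 0.821333 / 1.284 = 0.6397
  = 63.97%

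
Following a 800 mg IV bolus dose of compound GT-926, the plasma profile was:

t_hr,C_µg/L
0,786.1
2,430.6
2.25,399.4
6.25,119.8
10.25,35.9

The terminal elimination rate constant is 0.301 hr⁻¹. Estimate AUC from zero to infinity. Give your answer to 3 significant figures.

Trapezoidal AUC_0→10.25:
  [0→2]: (786.1+430.6)/2 × 2 = 1216.7
  [2→2.25]: (430.6+399.4)/2 × 0.25 = 103.75
  [2.25→6.25]: (399.4+119.8)/2 × 4 = 1038.4
  [6.25→10.25]: (119.8+35.9)/2 × 4 = 311.4
  Sum = 2670.25 µg/L·hr
Extrapolated tail: C_last / k_e = 35.9 / 0.301 = 119.269
AUC_0→∞ = 2670.25 + 119.269 = 2789.519 µg/L·hr

AUC = 2790 µg/L·hr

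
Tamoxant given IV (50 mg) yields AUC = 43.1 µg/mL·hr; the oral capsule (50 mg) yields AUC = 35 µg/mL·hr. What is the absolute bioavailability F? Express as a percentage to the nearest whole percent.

F = (AUC_ev / D_ev) / (AUC_iv / D_iv)
  = (35/50) / (43.1/50)
  = 0.7 / 0.862 = 0.8121
  = 81.21%

F = 81%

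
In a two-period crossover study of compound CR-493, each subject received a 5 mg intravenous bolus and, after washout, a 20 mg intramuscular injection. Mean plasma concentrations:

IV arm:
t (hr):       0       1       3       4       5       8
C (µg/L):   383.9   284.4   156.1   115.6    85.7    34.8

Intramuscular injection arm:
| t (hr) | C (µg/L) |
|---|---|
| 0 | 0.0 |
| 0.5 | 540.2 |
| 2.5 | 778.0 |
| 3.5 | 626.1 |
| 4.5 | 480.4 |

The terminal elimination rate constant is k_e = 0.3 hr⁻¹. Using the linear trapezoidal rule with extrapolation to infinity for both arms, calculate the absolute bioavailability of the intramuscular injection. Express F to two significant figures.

F = 0.82

Trapezoidal AUC_0→8 (IV):
  [0→1]: (383.9+284.4)/2 × 1 = 334.15
  [1→3]: (284.4+156.1)/2 × 2 = 440.5
  [3→4]: (156.1+115.6)/2 × 1 = 135.85
  [4→5]: (115.6+85.7)/2 × 1 = 100.65
  [5→8]: (85.7+34.8)/2 × 3 = 180.75
  Sum = 1191.9 µg/L·hr
IV tail: 34.8/0.3 = 116.000; AUC_iv,0→∞ = 1191.9 + 116.000 = 1307.9 µg/L·hr
Trapezoidal AUC_0→4.5 (intramuscular injection):
  [0→0.5]: (0.0+540.2)/2 × 0.5 = 135.05
  [0.5→2.5]: (540.2+778.0)/2 × 2 = 1318.2
  [2.5→3.5]: (778.0+626.1)/2 × 1 = 702.05
  [3.5→4.5]: (626.1+480.4)/2 × 1 = 553.25
  Sum = 2708.55 µg/L·hr
intramuscular injection tail: 480.4/0.3 = 1601.333; AUC_ev,0→∞ = 2708.55 + 1601.333 = 4309.883 µg/L·hr
F = (AUC_ev/D_ev)/(AUC_iv/D_iv) = (4309.883/20)/(1307.9/5) = 215.49415/261.58 = 0.8238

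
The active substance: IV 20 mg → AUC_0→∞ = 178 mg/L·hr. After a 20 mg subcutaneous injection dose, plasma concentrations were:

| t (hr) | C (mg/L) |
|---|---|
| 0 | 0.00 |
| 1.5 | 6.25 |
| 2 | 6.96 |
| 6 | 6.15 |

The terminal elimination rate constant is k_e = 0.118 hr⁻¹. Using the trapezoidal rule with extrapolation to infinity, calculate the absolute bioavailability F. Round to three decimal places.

Trapezoidal AUC_0→6 (subcutaneous injection):
  [0→1.5]: (0.00+6.25)/2 × 1.5 = 4.6875
  [1.5→2]: (6.25+6.96)/2 × 0.5 = 3.3025
  [2→6]: (6.96+6.15)/2 × 4 = 26.22
  Sum = 34.21 mg/L·hr
Tail: C_last/k_e = 6.15/0.118 = 52.119
AUC_0→∞ (subcutaneous injection) = 34.21 + 52.119 = 86.329 mg/L·hr
F = (AUC_ev/D_ev)/(AUC_iv/D_iv) = (86.329/20)/(178/20) = 4.31645/8.9 = 0.4850

F = 0.485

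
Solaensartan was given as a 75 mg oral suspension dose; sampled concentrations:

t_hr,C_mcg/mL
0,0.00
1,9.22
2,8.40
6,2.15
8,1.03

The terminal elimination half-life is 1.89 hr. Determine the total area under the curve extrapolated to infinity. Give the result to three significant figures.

AUC = 40.5 mcg/mL·hr

Trapezoidal AUC_0→8:
  [0→1]: (0.00+9.22)/2 × 1 = 4.61
  [1→2]: (9.22+8.40)/2 × 1 = 8.81
  [2→6]: (8.40+2.15)/2 × 4 = 21.1
  [6→8]: (2.15+1.03)/2 × 2 = 3.18
  Sum = 37.7 mcg/mL·hr
k_e = ln2 / t½ = 0.693147 / 1.89 = 0.3667 hr^-1
Extrapolated tail: C_last / k_e = 1.03 / 0.3667 = 2.809
AUC_0→∞ = 37.7 + 2.809 = 40.509 mcg/mL·hr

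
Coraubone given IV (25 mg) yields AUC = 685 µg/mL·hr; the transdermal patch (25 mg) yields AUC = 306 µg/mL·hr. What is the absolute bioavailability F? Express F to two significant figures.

F = 0.45

F = (AUC_ev / D_ev) / (AUC_iv / D_iv)
  = (306/25) / (685/25)
  = 12.24 / 27.4 = 0.4467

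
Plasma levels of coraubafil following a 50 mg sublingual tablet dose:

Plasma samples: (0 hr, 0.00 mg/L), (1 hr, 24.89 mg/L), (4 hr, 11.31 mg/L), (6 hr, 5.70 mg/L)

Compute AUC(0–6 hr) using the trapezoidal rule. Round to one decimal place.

AUC = 83.8 mg/L·hr

Trapezoidal AUC_0→6:
  [0→1]: (0.00+24.89)/2 × 1 = 12.445
  [1→4]: (24.89+11.31)/2 × 3 = 54.3
  [4→6]: (11.31+5.70)/2 × 2 = 17.01
  Sum = 83.755 mg/L·hr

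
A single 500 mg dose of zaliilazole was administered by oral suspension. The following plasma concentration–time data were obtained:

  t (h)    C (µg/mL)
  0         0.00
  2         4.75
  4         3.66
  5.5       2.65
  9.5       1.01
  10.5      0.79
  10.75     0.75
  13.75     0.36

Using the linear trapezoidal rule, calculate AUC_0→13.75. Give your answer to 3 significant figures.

Trapezoidal AUC_0→13.75:
  [0→2]: (0.00+4.75)/2 × 2 = 4.75
  [2→4]: (4.75+3.66)/2 × 2 = 8.41
  [4→5.5]: (3.66+2.65)/2 × 1.5 = 4.7325
  [5.5→9.5]: (2.65+1.01)/2 × 4 = 7.32
  [9.5→10.5]: (1.01+0.79)/2 × 1 = 0.9
  [10.5→10.75]: (0.79+0.75)/2 × 0.25 = 0.1925
  [10.75→13.75]: (0.75+0.36)/2 × 3 = 1.665
  Sum = 27.97 µg/mL·h

AUC = 28.0 µg/mL·h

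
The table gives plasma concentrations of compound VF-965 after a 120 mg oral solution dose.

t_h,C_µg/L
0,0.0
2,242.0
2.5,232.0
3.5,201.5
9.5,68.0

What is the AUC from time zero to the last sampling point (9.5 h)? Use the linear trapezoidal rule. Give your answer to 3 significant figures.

Trapezoidal AUC_0→9.5:
  [0→2]: (0.0+242.0)/2 × 2 = 242.0
  [2→2.5]: (242.0+232.0)/2 × 0.5 = 118.5
  [2.5→3.5]: (232.0+201.5)/2 × 1 = 216.75
  [3.5→9.5]: (201.5+68.0)/2 × 6 = 808.5
  Sum = 1385.75 µg/L·h

AUC = 1390 µg/L·h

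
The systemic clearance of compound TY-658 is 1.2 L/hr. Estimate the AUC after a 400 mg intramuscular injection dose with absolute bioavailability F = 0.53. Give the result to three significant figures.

AUC_0→∞ = F × Dose / CL
        = 0.53 × 400 / 1.2 = 176.667 mg/L·hr

AUC = 177 mg/L·hr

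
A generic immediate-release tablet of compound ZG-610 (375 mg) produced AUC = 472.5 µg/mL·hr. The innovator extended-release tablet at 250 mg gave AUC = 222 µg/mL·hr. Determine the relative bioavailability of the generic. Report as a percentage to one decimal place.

F_rel = (AUC_test/D_test) / (AUC_ref/D_ref)
      = (472.5/375) / (222/250)
      = 1.26 / 0.888 = 1.4189 = 141.89%

F_rel = 141.9%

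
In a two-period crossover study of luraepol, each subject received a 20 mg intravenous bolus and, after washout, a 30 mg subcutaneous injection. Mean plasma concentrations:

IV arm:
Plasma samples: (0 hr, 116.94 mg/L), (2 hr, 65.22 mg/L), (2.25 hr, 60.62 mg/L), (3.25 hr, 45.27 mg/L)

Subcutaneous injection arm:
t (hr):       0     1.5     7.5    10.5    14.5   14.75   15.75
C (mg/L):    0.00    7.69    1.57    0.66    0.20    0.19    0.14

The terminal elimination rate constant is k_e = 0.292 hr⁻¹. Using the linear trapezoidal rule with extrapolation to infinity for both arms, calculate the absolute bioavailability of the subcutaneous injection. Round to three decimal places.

F = 0.065

Trapezoidal AUC_0→3.25 (IV):
  [0→2]: (116.94+65.22)/2 × 2 = 182.16
  [2→2.25]: (65.22+60.62)/2 × 0.25 = 15.73
  [2.25→3.25]: (60.62+45.27)/2 × 1 = 52.945
  Sum = 250.835 mg/L·hr
IV tail: 45.27/0.292 = 155.034; AUC_iv,0→∞ = 250.835 + 155.034 = 405.869 mg/L·hr
Trapezoidal AUC_0→15.75 (subcutaneous injection):
  [0→1.5]: (0.00+7.69)/2 × 1.5 = 5.7675
  [1.5→7.5]: (7.69+1.57)/2 × 6 = 27.78
  [7.5→10.5]: (1.57+0.66)/2 × 3 = 3.345
  [10.5→14.5]: (0.66+0.20)/2 × 4 = 1.72
  [14.5→14.75]: (0.20+0.19)/2 × 0.25 = 0.04875
  [14.75→15.75]: (0.19+0.14)/2 × 1 = 0.165
  Sum = 38.82625 mg/L·hr
subcutaneous injection tail: 0.14/0.292 = 0.479; AUC_ev,0→∞ = 38.82625 + 0.479 = 39.30525 mg/L·hr
F = (AUC_ev/D_ev)/(AUC_iv/D_iv) = (39.30525/30)/(405.869/20) = 1.310175/20.29345 = 0.0646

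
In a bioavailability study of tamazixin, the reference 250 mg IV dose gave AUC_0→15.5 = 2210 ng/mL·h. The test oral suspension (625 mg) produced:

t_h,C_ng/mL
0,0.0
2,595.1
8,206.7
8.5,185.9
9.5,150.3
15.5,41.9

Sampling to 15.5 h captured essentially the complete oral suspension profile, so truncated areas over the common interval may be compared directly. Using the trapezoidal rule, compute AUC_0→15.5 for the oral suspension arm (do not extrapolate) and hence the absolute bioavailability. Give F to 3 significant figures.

Trapezoidal AUC_0→15.5 (oral suspension):
  [0→2]: (0.0+595.1)/2 × 2 = 595.1
  [2→8]: (595.1+206.7)/2 × 6 = 2405.4
  [8→8.5]: (206.7+185.9)/2 × 0.5 = 98.15
  [8.5→9.5]: (185.9+150.3)/2 × 1 = 168.1
  [9.5→15.5]: (150.3+41.9)/2 × 6 = 576.6
  Sum = 3843.35 ng/mL·h
F = (AUC_ev/D_ev)/(AUC_iv/D_iv) = (3843.35/625)/(2210/250) = 6.14936/8.84 = 0.6956

F = 0.696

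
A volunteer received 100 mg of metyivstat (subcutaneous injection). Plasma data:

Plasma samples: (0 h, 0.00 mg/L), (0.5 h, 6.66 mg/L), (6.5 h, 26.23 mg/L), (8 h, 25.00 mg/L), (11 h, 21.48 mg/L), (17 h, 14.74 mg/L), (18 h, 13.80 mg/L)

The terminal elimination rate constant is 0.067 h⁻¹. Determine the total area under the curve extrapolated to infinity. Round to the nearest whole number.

AUC = 537 mg/L·h

Trapezoidal AUC_0→18:
  [0→0.5]: (0.00+6.66)/2 × 0.5 = 1.665
  [0.5→6.5]: (6.66+26.23)/2 × 6 = 98.67
  [6.5→8]: (26.23+25.00)/2 × 1.5 = 38.4225
  [8→11]: (25.00+21.48)/2 × 3 = 69.72
  [11→17]: (21.48+14.74)/2 × 6 = 108.66
  [17→18]: (14.74+13.80)/2 × 1 = 14.27
  Sum = 331.4075 mg/L·h
Extrapolated tail: C_last / k_e = 13.80 / 0.067 = 205.970
AUC_0→∞ = 331.4075 + 205.970 = 537.3775 mg/L·h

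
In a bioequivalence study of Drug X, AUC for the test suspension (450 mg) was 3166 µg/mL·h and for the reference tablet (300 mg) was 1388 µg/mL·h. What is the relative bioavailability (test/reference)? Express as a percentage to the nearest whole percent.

F_rel = 152%

F_rel = (AUC_test/D_test) / (AUC_ref/D_ref)
      = (3166/450) / (1388/300)
      = 7.03556 / 4.62667 = 1.5207 = 152.07%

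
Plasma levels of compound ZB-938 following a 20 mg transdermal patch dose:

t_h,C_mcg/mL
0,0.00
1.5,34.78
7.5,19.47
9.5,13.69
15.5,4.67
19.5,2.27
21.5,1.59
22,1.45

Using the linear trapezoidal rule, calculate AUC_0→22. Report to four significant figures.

AUC = 295.6 mcg/mL·h

Trapezoidal AUC_0→22:
  [0→1.5]: (0.00+34.78)/2 × 1.5 = 26.085
  [1.5→7.5]: (34.78+19.47)/2 × 6 = 162.75
  [7.5→9.5]: (19.47+13.69)/2 × 2 = 33.16
  [9.5→15.5]: (13.69+4.67)/2 × 6 = 55.08
  [15.5→19.5]: (4.67+2.27)/2 × 4 = 13.88
  [19.5→21.5]: (2.27+1.59)/2 × 2 = 3.86
  [21.5→22]: (1.59+1.45)/2 × 0.5 = 0.76
  Sum = 295.575 mcg/mL·h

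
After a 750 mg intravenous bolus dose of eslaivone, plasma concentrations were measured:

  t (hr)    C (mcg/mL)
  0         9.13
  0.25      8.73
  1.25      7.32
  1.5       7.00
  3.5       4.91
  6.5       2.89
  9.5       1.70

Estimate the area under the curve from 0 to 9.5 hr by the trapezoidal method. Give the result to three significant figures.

Trapezoidal AUC_0→9.5:
  [0→0.25]: (9.13+8.73)/2 × 0.25 = 2.2325
  [0.25→1.25]: (8.73+7.32)/2 × 1 = 8.025
  [1.25→1.5]: (7.32+7.00)/2 × 0.25 = 1.79
  [1.5→3.5]: (7.00+4.91)/2 × 2 = 11.91
  [3.5→6.5]: (4.91+2.89)/2 × 3 = 11.7
  [6.5→9.5]: (2.89+1.70)/2 × 3 = 6.885
  Sum = 42.5425 mcg/mL·hr

AUC = 42.5 mcg/mL·hr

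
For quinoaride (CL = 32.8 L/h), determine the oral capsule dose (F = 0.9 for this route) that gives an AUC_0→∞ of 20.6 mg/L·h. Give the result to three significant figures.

Dose = CL × AUC_0→∞ / F
     = 32.8 × 20.6 / 0.9 = 750.756 mg

Dose = 751 mg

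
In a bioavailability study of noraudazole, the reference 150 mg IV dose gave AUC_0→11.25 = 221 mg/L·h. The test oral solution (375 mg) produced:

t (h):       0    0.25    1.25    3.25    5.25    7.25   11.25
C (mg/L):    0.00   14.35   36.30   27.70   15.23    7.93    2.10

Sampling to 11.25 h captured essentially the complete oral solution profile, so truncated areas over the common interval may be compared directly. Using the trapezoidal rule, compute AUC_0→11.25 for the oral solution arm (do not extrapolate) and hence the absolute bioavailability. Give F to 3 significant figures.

Trapezoidal AUC_0→11.25 (oral solution):
  [0→0.25]: (0.00+14.35)/2 × 0.25 = 1.79375
  [0.25→1.25]: (14.35+36.30)/2 × 1 = 25.325
  [1.25→3.25]: (36.30+27.70)/2 × 2 = 64.0
  [3.25→5.25]: (27.70+15.23)/2 × 2 = 42.93
  [5.25→7.25]: (15.23+7.93)/2 × 2 = 23.16
  [7.25→11.25]: (7.93+2.10)/2 × 4 = 20.06
  Sum = 177.26875 mg/L·h
F = (AUC_ev/D_ev)/(AUC_iv/D_iv) = (177.26875/375)/(221/150) = 0.472717/1.47333 = 0.3208

F = 0.321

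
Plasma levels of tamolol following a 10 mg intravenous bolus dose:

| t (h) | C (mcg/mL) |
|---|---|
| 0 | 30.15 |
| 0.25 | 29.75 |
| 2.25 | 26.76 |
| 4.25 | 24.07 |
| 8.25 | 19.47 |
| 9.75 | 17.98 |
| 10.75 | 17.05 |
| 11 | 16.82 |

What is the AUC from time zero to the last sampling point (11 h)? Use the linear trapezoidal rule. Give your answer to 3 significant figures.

Trapezoidal AUC_0→11:
  [0→0.25]: (30.15+29.75)/2 × 0.25 = 7.4875
  [0.25→2.25]: (29.75+26.76)/2 × 2 = 56.51
  [2.25→4.25]: (26.76+24.07)/2 × 2 = 50.83
  [4.25→8.25]: (24.07+19.47)/2 × 4 = 87.08
  [8.25→9.75]: (19.47+17.98)/2 × 1.5 = 28.0875
  [9.75→10.75]: (17.98+17.05)/2 × 1 = 17.515
  [10.75→11]: (17.05+16.82)/2 × 0.25 = 4.23375
  Sum = 251.74375 mcg/mL·h

AUC = 252 mcg/mL·h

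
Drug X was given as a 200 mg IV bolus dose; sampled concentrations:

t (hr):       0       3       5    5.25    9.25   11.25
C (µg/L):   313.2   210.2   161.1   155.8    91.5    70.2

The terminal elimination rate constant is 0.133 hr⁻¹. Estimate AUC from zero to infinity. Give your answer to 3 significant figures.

AUC = 2380 µg/L·hr

Trapezoidal AUC_0→11.25:
  [0→3]: (313.2+210.2)/2 × 3 = 785.1
  [3→5]: (210.2+161.1)/2 × 2 = 371.3
  [5→5.25]: (161.1+155.8)/2 × 0.25 = 39.6125
  [5.25→9.25]: (155.8+91.5)/2 × 4 = 494.6
  [9.25→11.25]: (91.5+70.2)/2 × 2 = 161.7
  Sum = 1852.3125 µg/L·hr
Extrapolated tail: C_last / k_e = 70.2 / 0.133 = 527.820
AUC_0→∞ = 1852.3125 + 527.820 = 2380.1325 µg/L·hr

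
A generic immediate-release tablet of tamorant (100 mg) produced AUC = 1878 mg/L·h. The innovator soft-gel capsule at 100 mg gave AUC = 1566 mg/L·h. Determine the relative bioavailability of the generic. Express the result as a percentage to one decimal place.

F_rel = (AUC_test/D_test) / (AUC_ref/D_ref)
      = (1878/100) / (1566/100)
      = 18.78 / 15.66 = 1.1992 = 119.92%

F_rel = 119.9%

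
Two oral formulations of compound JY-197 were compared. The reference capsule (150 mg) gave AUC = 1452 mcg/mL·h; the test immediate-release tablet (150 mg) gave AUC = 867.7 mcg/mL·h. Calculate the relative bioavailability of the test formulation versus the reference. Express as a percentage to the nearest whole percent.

F_rel = 60%

F_rel = (AUC_test/D_test) / (AUC_ref/D_ref)
      = (867.7/150) / (1452/150)
      = 5.78467 / 9.68 = 0.5976 = 59.76%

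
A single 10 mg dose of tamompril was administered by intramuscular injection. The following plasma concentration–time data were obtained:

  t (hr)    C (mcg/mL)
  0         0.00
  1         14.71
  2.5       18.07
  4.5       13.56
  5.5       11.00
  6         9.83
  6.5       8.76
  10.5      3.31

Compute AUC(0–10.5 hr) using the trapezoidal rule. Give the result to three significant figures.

AUC = 110 mcg/mL·hr

Trapezoidal AUC_0→10.5:
  [0→1]: (0.00+14.71)/2 × 1 = 7.355
  [1→2.5]: (14.71+18.07)/2 × 1.5 = 24.585
  [2.5→4.5]: (18.07+13.56)/2 × 2 = 31.63
  [4.5→5.5]: (13.56+11.00)/2 × 1 = 12.28
  [5.5→6]: (11.00+9.83)/2 × 0.5 = 5.2075
  [6→6.5]: (9.83+8.76)/2 × 0.5 = 4.6475
  [6.5→10.5]: (8.76+3.31)/2 × 4 = 24.14
  Sum = 109.845 mcg/mL·hr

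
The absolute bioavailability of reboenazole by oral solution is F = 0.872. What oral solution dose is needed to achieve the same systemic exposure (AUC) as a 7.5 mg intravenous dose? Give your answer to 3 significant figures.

For equal systemic exposure: F × D_ev = D_iv
D_ev = D_iv / F = 7.5 / 0.872 = 8.60092 mg

D_oral = 8.60 mg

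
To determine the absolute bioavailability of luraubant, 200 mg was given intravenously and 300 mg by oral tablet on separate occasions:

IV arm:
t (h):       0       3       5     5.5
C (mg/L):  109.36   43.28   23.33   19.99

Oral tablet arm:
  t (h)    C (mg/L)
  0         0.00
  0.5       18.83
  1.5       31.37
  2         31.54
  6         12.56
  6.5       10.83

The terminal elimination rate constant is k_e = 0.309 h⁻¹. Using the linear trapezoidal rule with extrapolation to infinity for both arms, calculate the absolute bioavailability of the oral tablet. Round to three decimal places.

Trapezoidal AUC_0→5.5 (IV):
  [0→3]: (109.36+43.28)/2 × 3 = 228.96
  [3→5]: (43.28+23.33)/2 × 2 = 66.61
  [5→5.5]: (23.33+19.99)/2 × 0.5 = 10.83
  Sum = 306.4 mg/L·h
IV tail: 19.99/0.309 = 64.693; AUC_iv,0→∞ = 306.4 + 64.693 = 371.093 mg/L·h
Trapezoidal AUC_0→6.5 (oral tablet):
  [0→0.5]: (0.00+18.83)/2 × 0.5 = 4.7075
  [0.5→1.5]: (18.83+31.37)/2 × 1 = 25.1
  [1.5→2]: (31.37+31.54)/2 × 0.5 = 15.7275
  [2→6]: (31.54+12.56)/2 × 4 = 88.2
  [6→6.5]: (12.56+10.83)/2 × 0.5 = 5.8475
  Sum = 139.5825 mg/L·h
oral tablet tail: 10.83/0.309 = 35.049; AUC_ev,0→∞ = 139.5825 + 35.049 = 174.6315 mg/L·h
F = (AUC_ev/D_ev)/(AUC_iv/D_iv) = (174.6315/300)/(371.093/200) = 0.582105/1.855465 = 0.3137

F = 0.314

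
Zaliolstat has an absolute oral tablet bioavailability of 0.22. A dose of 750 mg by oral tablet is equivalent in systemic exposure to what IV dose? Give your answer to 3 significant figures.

Systemic exposure from an extravascular dose = F × D_ev, so the equivalent IV dose is F × D_ev.
D_iv = F × D_ev = 0.22 × 750 = 165 mg

D_iv = 165 mg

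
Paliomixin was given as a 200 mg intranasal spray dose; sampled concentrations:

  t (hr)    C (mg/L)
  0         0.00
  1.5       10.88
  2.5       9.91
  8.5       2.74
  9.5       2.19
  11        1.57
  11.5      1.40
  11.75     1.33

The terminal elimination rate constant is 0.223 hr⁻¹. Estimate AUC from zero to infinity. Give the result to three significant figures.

Trapezoidal AUC_0→11.75:
  [0→1.5]: (0.00+10.88)/2 × 1.5 = 8.16
  [1.5→2.5]: (10.88+9.91)/2 × 1 = 10.395
  [2.5→8.5]: (9.91+2.74)/2 × 6 = 37.95
  [8.5→9.5]: (2.74+2.19)/2 × 1 = 2.465
  [9.5→11]: (2.19+1.57)/2 × 1.5 = 2.82
  [11→11.5]: (1.57+1.40)/2 × 0.5 = 0.7425
  [11.5→11.75]: (1.40+1.33)/2 × 0.25 = 0.34125
  Sum = 62.87375 mg/L·hr
Extrapolated tail: C_last / k_e = 1.33 / 0.223 = 5.964
AUC_0→∞ = 62.87375 + 5.964 = 68.83775 mg/L·hr

AUC = 68.8 mg/L·hr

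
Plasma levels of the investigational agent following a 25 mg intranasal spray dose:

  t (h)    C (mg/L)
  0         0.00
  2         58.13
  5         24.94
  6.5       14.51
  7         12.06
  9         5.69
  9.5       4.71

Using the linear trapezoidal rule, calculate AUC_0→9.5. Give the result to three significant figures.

Trapezoidal AUC_0→9.5:
  [0→2]: (0.00+58.13)/2 × 2 = 58.13
  [2→5]: (58.13+24.94)/2 × 3 = 124.605
  [5→6.5]: (24.94+14.51)/2 × 1.5 = 29.5875
  [6.5→7]: (14.51+12.06)/2 × 0.5 = 6.6425
  [7→9]: (12.06+5.69)/2 × 2 = 17.75
  [9→9.5]: (5.69+4.71)/2 × 0.5 = 2.6
  Sum = 239.315 mg/L·h

AUC = 239 mg/L·h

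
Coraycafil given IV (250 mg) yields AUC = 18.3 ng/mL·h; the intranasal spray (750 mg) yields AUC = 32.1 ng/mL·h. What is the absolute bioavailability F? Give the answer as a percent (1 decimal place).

F = 58.5%

F = (AUC_ev / D_ev) / (AUC_iv / D_iv)
  = (32.1/750) / (18.3/250)
  = 0.0428 / 0.0732 = 0.5847
  = 58.47%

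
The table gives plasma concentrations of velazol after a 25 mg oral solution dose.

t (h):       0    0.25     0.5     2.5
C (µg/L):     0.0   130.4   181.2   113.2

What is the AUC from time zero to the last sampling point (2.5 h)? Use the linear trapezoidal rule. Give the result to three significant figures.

AUC = 350 µg/L·h

Trapezoidal AUC_0→2.5:
  [0→0.25]: (0.0+130.4)/2 × 0.25 = 16.3
  [0.25→0.5]: (130.4+181.2)/2 × 0.25 = 38.95
  [0.5→2.5]: (181.2+113.2)/2 × 2 = 294.4
  Sum = 349.65 µg/L·h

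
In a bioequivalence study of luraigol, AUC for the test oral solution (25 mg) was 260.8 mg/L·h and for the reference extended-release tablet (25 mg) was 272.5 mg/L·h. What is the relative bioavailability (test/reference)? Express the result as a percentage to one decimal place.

F_rel = 95.7%

F_rel = (AUC_test/D_test) / (AUC_ref/D_ref)
      = (260.8/25) / (272.5/25)
      = 10.432 / 10.9 = 0.9571 = 95.71%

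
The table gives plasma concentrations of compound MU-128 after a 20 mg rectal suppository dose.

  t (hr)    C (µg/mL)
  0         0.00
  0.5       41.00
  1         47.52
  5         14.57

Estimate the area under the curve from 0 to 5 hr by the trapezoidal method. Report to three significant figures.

AUC = 157 µg/mL·hr

Trapezoidal AUC_0→5:
  [0→0.5]: (0.00+41.00)/2 × 0.5 = 10.25
  [0.5→1]: (41.00+47.52)/2 × 0.5 = 22.13
  [1→5]: (47.52+14.57)/2 × 4 = 124.18
  Sum = 156.56 µg/mL·hr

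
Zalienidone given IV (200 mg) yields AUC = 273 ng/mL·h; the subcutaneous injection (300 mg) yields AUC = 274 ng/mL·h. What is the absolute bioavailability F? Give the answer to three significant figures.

F = 0.669

F = (AUC_ev / D_ev) / (AUC_iv / D_iv)
  = (274/300) / (273/200)
  = 0.913333 / 1.365 = 0.6691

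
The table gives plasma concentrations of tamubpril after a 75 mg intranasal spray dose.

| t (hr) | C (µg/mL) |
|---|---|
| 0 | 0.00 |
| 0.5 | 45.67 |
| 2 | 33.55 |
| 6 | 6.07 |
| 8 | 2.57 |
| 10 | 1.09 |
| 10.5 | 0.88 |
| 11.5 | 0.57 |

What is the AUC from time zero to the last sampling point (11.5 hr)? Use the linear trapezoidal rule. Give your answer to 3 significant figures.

Trapezoidal AUC_0→11.5:
  [0→0.5]: (0.00+45.67)/2 × 0.5 = 11.4175
  [0.5→2]: (45.67+33.55)/2 × 1.5 = 59.415
  [2→6]: (33.55+6.07)/2 × 4 = 79.24
  [6→8]: (6.07+2.57)/2 × 2 = 8.64
  [8→10]: (2.57+1.09)/2 × 2 = 3.66
  [10→10.5]: (1.09+0.88)/2 × 0.5 = 0.4925
  [10.5→11.5]: (0.88+0.57)/2 × 1 = 0.725
  Sum = 163.59 µg/mL·hr

AUC = 164 µg/mL·hr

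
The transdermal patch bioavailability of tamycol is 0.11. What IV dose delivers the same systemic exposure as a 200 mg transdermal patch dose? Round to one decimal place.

D_iv = 22.0 mg

Systemic exposure from an extravascular dose = F × D_ev, so the equivalent IV dose is F × D_ev.
D_iv = F × D_ev = 0.11 × 200 = 22 mg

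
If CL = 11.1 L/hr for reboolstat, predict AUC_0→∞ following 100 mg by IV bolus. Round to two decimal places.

AUC = 9.01 mg/L·hr

AUC_0→∞ = Dose_iv / CL
        = 100 / 11.1 = 9.00901 mg/L·hr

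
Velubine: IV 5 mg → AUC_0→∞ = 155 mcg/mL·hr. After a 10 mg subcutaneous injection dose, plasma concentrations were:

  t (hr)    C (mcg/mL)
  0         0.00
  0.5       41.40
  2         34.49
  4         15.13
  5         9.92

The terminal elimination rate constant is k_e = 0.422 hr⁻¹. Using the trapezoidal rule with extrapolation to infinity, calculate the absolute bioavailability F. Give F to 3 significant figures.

F = 0.493

Trapezoidal AUC_0→5 (subcutaneous injection):
  [0→0.5]: (0.00+41.40)/2 × 0.5 = 10.35
  [0.5→2]: (41.40+34.49)/2 × 1.5 = 56.9175
  [2→4]: (34.49+15.13)/2 × 2 = 49.62
  [4→5]: (15.13+9.92)/2 × 1 = 12.525
  Sum = 129.4125 mcg/mL·hr
Tail: C_last/k_e = 9.92/0.422 = 23.507
AUC_0→∞ (subcutaneous injection) = 129.4125 + 23.507 = 152.9195 mcg/mL·hr
F = (AUC_ev/D_ev)/(AUC_iv/D_iv) = (152.9195/10)/(155/5) = 15.29195/31 = 0.4933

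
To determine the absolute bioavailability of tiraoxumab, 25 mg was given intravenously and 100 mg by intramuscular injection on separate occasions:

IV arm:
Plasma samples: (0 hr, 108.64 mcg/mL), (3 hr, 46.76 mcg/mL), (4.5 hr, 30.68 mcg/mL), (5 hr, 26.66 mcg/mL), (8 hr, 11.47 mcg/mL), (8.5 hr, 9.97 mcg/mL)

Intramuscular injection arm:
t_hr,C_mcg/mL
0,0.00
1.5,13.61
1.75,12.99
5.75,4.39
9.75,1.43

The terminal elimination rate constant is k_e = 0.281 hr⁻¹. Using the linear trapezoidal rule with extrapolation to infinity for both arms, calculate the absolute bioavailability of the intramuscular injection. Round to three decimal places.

F = 0.040

Trapezoidal AUC_0→8.5 (IV):
  [0→3]: (108.64+46.76)/2 × 3 = 233.1
  [3→4.5]: (46.76+30.68)/2 × 1.5 = 58.08
  [4.5→5]: (30.68+26.66)/2 × 0.5 = 14.335
  [5→8]: (26.66+11.47)/2 × 3 = 57.195
  [8→8.5]: (11.47+9.97)/2 × 0.5 = 5.36
  Sum = 368.07 mcg/mL·hr
IV tail: 9.97/0.281 = 35.480; AUC_iv,0→∞ = 368.07 + 35.480 = 403.55 mcg/mL·hr
Trapezoidal AUC_0→9.75 (intramuscular injection):
  [0→1.5]: (0.00+13.61)/2 × 1.5 = 10.2075
  [1.5→1.75]: (13.61+12.99)/2 × 0.25 = 3.325
  [1.75→5.75]: (12.99+4.39)/2 × 4 = 34.76
  [5.75→9.75]: (4.39+1.43)/2 × 4 = 11.64
  Sum = 59.9325 mcg/mL·hr
intramuscular injection tail: 1.43/0.281 = 5.089; AUC_ev,0→∞ = 59.9325 + 5.089 = 65.0215 mcg/mL·hr
F = (AUC_ev/D_ev)/(AUC_iv/D_iv) = (65.0215/100)/(403.55/25) = 0.650215/16.142 = 0.0403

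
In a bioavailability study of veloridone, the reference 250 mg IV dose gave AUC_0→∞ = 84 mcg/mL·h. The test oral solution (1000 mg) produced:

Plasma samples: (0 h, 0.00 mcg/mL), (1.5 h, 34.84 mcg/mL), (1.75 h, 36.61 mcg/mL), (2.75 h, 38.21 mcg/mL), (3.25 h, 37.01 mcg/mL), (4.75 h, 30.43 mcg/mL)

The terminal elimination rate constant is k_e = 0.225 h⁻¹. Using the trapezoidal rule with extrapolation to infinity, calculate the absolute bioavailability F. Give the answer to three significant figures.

F = 0.825

Trapezoidal AUC_0→4.75 (oral solution):
  [0→1.5]: (0.00+34.84)/2 × 1.5 = 26.13
  [1.5→1.75]: (34.84+36.61)/2 × 0.25 = 8.93125
  [1.75→2.75]: (36.61+38.21)/2 × 1 = 37.41
  [2.75→3.25]: (38.21+37.01)/2 × 0.5 = 18.805
  [3.25→4.75]: (37.01+30.43)/2 × 1.5 = 50.58
  Sum = 141.85625 mcg/mL·h
Tail: C_last/k_e = 30.43/0.225 = 135.244
AUC_0→∞ (oral solution) = 141.85625 + 135.244 = 277.10025 mcg/mL·h
F = (AUC_ev/D_ev)/(AUC_iv/D_iv) = (277.10025/1000)/(84/250) = 0.27710025/0.336 = 0.8247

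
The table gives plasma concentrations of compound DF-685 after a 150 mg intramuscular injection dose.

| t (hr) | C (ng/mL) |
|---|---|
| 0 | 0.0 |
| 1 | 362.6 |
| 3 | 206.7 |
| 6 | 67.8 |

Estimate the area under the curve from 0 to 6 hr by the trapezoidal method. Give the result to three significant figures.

Trapezoidal AUC_0→6:
  [0→1]: (0.0+362.6)/2 × 1 = 181.3
  [1→3]: (362.6+206.7)/2 × 2 = 569.3
  [3→6]: (206.7+67.8)/2 × 3 = 411.75
  Sum = 1162.35 ng/mL·hr

AUC = 1160 ng/mL·hr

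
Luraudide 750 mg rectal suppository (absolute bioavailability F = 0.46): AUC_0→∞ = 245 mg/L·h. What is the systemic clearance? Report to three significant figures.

CL = F × Dose / AUC_0→∞
   = 0.46 × 750 / 245 = 1.40816 L/h

CL = 1.41 L/h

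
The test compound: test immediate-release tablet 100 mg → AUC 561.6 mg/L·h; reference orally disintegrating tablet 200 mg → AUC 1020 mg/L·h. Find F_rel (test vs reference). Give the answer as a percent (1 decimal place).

F_rel = 110.1%

F_rel = (AUC_test/D_test) / (AUC_ref/D_ref)
      = (561.6/100) / (1020/200)
      = 5.616 / 5.1 = 1.1012 = 110.12%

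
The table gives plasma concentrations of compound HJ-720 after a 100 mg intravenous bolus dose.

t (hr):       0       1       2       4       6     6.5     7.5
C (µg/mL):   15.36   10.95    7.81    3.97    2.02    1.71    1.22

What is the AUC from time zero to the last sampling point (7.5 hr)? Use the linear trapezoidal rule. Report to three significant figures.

AUC = 42.7 µg/mL·hr

Trapezoidal AUC_0→7.5:
  [0→1]: (15.36+10.95)/2 × 1 = 13.155
  [1→2]: (10.95+7.81)/2 × 1 = 9.38
  [2→4]: (7.81+3.97)/2 × 2 = 11.78
  [4→6]: (3.97+2.02)/2 × 2 = 5.99
  [6→6.5]: (2.02+1.71)/2 × 0.5 = 0.9325
  [6.5→7.5]: (1.71+1.22)/2 × 1 = 1.465
  Sum = 42.7025 µg/mL·hr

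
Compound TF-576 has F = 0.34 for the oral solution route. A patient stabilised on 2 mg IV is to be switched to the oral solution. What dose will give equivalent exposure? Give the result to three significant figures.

D_oral = 5.88 mg

For equal systemic exposure: F × D_ev = D_iv
D_ev = D_iv / F = 2 / 0.34 = 5.88235 mg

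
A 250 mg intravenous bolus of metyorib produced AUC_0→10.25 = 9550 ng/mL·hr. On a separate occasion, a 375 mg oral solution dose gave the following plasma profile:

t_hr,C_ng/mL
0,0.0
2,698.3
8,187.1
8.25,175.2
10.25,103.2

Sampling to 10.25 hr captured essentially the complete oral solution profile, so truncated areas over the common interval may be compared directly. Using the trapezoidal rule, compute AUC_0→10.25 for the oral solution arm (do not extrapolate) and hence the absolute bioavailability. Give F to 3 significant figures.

F = 0.257

Trapezoidal AUC_0→10.25 (oral solution):
  [0→2]: (0.0+698.3)/2 × 2 = 698.3
  [2→8]: (698.3+187.1)/2 × 6 = 2656.2
  [8→8.25]: (187.1+175.2)/2 × 0.25 = 45.2875
  [8.25→10.25]: (175.2+103.2)/2 × 2 = 278.4
  Sum = 3678.1875 ng/mL·hr
F = (AUC_ev/D_ev)/(AUC_iv/D_iv) = (3678.1875/375)/(9550/250) = 9.8085/38.2 = 0.2568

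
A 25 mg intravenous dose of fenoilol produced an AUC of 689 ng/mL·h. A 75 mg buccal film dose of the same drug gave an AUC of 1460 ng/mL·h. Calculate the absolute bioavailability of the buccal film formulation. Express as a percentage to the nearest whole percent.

F = (AUC_ev / D_ev) / (AUC_iv / D_iv)
  = (1460/75) / (689/25)
  = 19.4667 / 27.56 = 0.7063
  = 70.63%

F = 71%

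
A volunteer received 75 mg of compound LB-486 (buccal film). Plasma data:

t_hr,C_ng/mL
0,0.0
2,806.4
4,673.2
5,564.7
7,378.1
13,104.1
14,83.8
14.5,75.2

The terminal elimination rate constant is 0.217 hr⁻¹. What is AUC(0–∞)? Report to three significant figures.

AUC = 5770 ng/mL·hr

Trapezoidal AUC_0→14.5:
  [0→2]: (0.0+806.4)/2 × 2 = 806.4
  [2→4]: (806.4+673.2)/2 × 2 = 1479.6
  [4→5]: (673.2+564.7)/2 × 1 = 618.95
  [5→7]: (564.7+378.1)/2 × 2 = 942.8
  [7→13]: (378.1+104.1)/2 × 6 = 1446.6
  [13→14]: (104.1+83.8)/2 × 1 = 93.95
  [14→14.5]: (83.8+75.2)/2 × 0.5 = 39.75
  Sum = 5428.05 ng/mL·hr
Extrapolated tail: C_last / k_e = 75.2 / 0.217 = 346.544
AUC_0→∞ = 5428.05 + 346.544 = 5774.594 ng/mL·hr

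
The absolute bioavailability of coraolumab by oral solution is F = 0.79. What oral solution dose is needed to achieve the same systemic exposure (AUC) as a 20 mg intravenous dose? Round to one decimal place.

D_oral = 25.3 mg

For equal systemic exposure: F × D_ev = D_iv
D_ev = D_iv / F = 20 / 0.79 = 25.3165 mg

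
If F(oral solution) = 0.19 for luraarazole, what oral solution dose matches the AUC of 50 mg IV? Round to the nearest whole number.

For equal systemic exposure: F × D_ev = D_iv
D_ev = D_iv / F = 50 / 0.19 = 263.158 mg

D_oral = 263 mg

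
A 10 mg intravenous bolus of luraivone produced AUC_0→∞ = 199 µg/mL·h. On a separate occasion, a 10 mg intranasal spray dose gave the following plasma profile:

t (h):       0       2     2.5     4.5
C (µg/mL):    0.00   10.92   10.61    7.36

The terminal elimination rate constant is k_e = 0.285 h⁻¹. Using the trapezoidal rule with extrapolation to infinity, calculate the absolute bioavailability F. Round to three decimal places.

Trapezoidal AUC_0→4.5 (intranasal spray):
  [0→2]: (0.00+10.92)/2 × 2 = 10.92
  [2→2.5]: (10.92+10.61)/2 × 0.5 = 5.3825
  [2.5→4.5]: (10.61+7.36)/2 × 2 = 17.97
  Sum = 34.2725 µg/mL·h
Tail: C_last/k_e = 7.36/0.285 = 25.825
AUC_0→∞ (intranasal spray) = 34.2725 + 25.825 = 60.0975 µg/mL·h
F = (AUC_ev/D_ev)/(AUC_iv/D_iv) = (60.0975/10)/(199/10) = 6.00975/19.9 = 0.3020

F = 0.302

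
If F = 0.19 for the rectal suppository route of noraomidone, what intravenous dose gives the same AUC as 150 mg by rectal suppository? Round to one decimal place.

Systemic exposure from an extravascular dose = F × D_ev, so the equivalent IV dose is F × D_ev.
D_iv = F × D_ev = 0.19 × 150 = 28.5 mg

D_iv = 28.5 mg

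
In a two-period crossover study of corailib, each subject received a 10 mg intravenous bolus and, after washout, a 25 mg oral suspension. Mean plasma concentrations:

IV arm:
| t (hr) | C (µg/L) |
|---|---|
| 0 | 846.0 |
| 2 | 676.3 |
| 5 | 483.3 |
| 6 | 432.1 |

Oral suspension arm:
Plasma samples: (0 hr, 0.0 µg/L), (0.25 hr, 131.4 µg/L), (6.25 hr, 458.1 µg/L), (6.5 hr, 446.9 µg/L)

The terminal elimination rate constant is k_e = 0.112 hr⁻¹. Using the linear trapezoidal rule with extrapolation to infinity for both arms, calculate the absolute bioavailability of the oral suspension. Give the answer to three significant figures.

Trapezoidal AUC_0→6 (IV):
  [0→2]: (846.0+676.3)/2 × 2 = 1522.3
  [2→5]: (676.3+483.3)/2 × 3 = 1739.4
  [5→6]: (483.3+432.1)/2 × 1 = 457.7
  Sum = 3719.4 µg/L·hr
IV tail: 432.1/0.112 = 3858.036; AUC_iv,0→∞ = 3719.4 + 3858.036 = 7577.436 µg/L·hr
Trapezoidal AUC_0→6.5 (oral suspension):
  [0→0.25]: (0.0+131.4)/2 × 0.25 = 16.425
  [0.25→6.25]: (131.4+458.1)/2 × 6 = 1768.5
  [6.25→6.5]: (458.1+446.9)/2 × 0.25 = 113.125
  Sum = 1898.05 µg/L·hr
oral suspension tail: 446.9/0.112 = 3990.179; AUC_ev,0→∞ = 1898.05 + 3990.179 = 5888.229 µg/L·hr
F = (AUC_ev/D_ev)/(AUC_iv/D_iv) = (5888.229/25)/(7577.436/10) = 235.52916/757.7436 = 0.3108

F = 0.311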